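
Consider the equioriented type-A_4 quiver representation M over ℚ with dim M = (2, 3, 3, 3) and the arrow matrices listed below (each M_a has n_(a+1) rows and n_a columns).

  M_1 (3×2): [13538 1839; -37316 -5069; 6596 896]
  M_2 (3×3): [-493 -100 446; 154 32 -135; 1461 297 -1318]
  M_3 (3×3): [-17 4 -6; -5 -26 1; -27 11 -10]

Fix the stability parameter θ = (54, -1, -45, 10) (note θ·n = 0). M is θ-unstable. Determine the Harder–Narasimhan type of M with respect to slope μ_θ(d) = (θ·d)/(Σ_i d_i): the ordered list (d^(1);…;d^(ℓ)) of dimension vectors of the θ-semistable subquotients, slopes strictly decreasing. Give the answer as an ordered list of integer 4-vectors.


Via rank(M_{q-1}∘⋯∘M_p): M ≅ I[1,4]^2, I[2,4].
μ_θ-semistable layers: μ^(1)=10; μ^(2)=8/3; μ^(3)=-23

((0, 0, 0, 3); (2, 2, 2, 0); (0, 1, 1, 0))


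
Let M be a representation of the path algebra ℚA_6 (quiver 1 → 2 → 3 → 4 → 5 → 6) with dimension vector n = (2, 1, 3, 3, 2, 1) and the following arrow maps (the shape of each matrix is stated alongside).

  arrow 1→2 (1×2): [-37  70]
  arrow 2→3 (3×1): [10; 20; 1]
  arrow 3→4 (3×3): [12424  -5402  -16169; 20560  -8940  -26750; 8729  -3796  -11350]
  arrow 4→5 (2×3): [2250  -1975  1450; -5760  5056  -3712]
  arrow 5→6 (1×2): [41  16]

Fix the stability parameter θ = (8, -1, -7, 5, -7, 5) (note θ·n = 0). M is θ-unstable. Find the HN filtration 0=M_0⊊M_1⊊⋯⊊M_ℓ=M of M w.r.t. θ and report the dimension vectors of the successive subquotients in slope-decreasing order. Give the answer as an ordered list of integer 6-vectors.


Via rank(M_{q-1}∘⋯∘M_p): M ≅ I[1,1], I[1,4], I[3,3], I[3,6], I[4,4], I[5,5].
μ_θ-semistable layers: μ^(1)=8; μ^(2)=5; μ^(3)=0; μ^(4)=-1; μ^(5)=-7

((1, 0, 0, 0, 0, 0); (0, 0, 0, 2, 0, 1); (1, 1, 1, 0, 0, 0); (0, 0, 0, 1, 1, 0); (0, 0, 2, 0, 1, 0))


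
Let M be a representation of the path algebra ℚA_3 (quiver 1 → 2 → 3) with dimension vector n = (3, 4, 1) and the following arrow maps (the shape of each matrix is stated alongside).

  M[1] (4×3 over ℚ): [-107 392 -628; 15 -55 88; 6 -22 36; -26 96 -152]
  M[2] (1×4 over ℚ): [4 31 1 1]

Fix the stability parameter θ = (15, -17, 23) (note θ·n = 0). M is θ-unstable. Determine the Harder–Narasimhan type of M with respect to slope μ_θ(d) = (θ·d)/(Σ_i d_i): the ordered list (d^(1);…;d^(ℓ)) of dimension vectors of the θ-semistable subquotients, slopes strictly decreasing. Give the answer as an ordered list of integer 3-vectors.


Interval decomposition of M: I[1,2]^2, I[1,3], I[2,2].
HN type (ℓ=3): μ^(1)=23; μ^(2)=-1; μ^(3)=-17

((0, 0, 1); (3, 3, 0); (0, 1, 0))


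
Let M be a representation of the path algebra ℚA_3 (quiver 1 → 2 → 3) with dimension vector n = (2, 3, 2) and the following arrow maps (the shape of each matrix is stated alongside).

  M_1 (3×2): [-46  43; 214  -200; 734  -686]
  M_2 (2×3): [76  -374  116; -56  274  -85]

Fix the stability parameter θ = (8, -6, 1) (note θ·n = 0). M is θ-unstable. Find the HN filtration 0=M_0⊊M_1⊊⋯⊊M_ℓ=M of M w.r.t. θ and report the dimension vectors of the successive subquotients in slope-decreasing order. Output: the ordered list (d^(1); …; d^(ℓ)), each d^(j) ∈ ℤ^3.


Interval decomposition of M: I[1,2], I[1,3], I[2,3].
HN type (ℓ=2): μ^(1)=1; μ^(2)=-6

((2, 2, 2); (0, 1, 0))


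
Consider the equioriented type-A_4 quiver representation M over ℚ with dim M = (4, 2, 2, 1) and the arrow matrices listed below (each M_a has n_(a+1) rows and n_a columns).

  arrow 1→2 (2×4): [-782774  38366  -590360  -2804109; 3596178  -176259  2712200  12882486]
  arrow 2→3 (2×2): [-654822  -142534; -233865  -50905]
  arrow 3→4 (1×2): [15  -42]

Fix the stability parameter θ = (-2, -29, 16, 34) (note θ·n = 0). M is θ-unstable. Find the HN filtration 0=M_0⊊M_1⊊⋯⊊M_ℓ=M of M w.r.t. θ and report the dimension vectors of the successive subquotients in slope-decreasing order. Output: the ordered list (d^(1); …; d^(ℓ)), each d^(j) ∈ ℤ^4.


Interval decomposition of M: I[1,1]^2, I[1,2], I[1,3], I[3,4].
HN type (ℓ=4): μ^(1)=34; μ^(2)=16; μ^(3)=-2; μ^(4)=-31/2

((0, 0, 0, 1); (0, 0, 2, 0); (2, 0, 0, 0); (2, 2, 0, 0))


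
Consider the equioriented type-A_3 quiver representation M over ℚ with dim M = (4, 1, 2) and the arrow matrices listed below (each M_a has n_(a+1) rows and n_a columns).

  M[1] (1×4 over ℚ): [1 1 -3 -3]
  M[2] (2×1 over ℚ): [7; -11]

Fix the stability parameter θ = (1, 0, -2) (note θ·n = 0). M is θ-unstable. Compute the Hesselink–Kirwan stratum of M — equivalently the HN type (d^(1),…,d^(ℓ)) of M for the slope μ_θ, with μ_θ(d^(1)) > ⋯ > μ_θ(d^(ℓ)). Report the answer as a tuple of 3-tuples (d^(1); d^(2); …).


Barcode: M ≅ I[1,1]^3, I[1,3], I[3,3]. HN layers by μ_θ (3 steps, strictly decreasing):
  μ^(1)=1; μ^(2)=-1/3; μ^(3)=-2

((3, 0, 0); (1, 1, 1); (0, 0, 1))


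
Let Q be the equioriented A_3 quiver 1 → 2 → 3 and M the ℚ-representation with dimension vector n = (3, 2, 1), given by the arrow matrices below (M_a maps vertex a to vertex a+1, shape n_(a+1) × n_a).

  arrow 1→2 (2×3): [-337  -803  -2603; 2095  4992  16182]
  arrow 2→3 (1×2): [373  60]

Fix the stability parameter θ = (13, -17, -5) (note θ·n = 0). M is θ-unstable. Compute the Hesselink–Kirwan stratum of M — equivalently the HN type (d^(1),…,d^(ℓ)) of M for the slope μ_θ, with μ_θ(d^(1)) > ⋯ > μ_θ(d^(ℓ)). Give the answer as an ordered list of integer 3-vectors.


Via rank(M_{q-1}∘⋯∘M_p): M ≅ I[1,1], I[1,2], I[1,3].
μ_θ-semistable layers: μ^(1)=13; μ^(2)=-2; μ^(3)=-3

((1, 0, 0); (1, 1, 0); (1, 1, 1))


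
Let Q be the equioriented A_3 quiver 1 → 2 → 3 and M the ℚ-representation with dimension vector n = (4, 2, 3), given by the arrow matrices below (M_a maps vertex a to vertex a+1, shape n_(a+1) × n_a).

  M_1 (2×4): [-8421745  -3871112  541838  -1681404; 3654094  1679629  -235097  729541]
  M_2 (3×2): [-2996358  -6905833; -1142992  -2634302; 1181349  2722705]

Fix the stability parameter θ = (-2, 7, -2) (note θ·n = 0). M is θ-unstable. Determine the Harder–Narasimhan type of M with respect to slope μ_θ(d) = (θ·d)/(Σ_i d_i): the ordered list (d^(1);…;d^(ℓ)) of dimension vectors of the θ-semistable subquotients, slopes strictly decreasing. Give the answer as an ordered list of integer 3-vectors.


Interval decomposition of M: I[1,1]^2, I[1,3]^2, I[3,3].
HN type (ℓ=2): μ^(1)=5/2; μ^(2)=-2

((0, 2, 2); (4, 0, 1))


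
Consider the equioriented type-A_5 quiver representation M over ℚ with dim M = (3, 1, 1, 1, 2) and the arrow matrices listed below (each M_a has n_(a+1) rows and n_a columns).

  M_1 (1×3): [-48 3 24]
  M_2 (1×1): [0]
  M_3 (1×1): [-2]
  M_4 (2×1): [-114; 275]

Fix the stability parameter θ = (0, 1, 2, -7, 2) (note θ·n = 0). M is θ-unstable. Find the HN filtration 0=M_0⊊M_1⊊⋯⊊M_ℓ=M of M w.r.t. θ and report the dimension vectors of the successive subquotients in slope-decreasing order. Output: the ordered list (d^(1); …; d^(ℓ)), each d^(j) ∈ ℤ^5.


Barcode: M ≅ I[1,1]^2, I[1,2], I[3,5], I[5,5]. HN layers by μ_θ (4 steps, strictly decreasing):
  μ^(1)=2; μ^(2)=1; μ^(3)=0; μ^(4)=-5/2

((0, 0, 0, 0, 2); (0, 1, 0, 0, 0); (3, 0, 0, 0, 0); (0, 0, 1, 1, 0))


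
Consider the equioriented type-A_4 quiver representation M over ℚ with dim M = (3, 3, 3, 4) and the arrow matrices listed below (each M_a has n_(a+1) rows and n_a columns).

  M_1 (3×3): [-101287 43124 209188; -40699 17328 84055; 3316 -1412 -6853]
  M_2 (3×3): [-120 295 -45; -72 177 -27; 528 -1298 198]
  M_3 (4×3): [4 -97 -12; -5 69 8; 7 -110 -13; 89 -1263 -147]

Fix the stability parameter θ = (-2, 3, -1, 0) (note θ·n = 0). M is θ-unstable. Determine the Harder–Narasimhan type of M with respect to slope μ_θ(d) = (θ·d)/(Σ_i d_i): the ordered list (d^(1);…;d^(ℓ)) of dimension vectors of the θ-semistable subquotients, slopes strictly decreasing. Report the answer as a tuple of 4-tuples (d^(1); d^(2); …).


Interval decomposition of M: I[1,1], I[1,2], I[1,4], I[2,2], I[3,4]^2, I[4,4].
HN type (ℓ=5): μ^(1)=3; μ^(2)=2/3; μ^(3)=0; μ^(4)=-1; μ^(5)=-2

((0, 2, 0, 0); (0, 1, 1, 1); (0, 0, 0, 3); (0, 0, 2, 0); (3, 0, 0, 0))


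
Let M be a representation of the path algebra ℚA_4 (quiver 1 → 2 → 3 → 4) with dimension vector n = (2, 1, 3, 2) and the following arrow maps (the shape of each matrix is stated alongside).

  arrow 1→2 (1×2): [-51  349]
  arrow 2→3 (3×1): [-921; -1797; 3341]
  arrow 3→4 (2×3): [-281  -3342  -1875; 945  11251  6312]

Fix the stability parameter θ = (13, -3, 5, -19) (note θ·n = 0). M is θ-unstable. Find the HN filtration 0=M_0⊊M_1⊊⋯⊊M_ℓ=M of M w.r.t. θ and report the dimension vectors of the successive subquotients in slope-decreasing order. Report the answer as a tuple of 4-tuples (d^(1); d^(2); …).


Via rank(M_{q-1}∘⋯∘M_p): M ≅ I[1,1], I[1,3], I[3,4]^2.
μ_θ-semistable layers: μ^(1)=13; μ^(2)=5; μ^(3)=-7

((1, 0, 0, 0); (1, 1, 1, 0); (0, 0, 2, 2))


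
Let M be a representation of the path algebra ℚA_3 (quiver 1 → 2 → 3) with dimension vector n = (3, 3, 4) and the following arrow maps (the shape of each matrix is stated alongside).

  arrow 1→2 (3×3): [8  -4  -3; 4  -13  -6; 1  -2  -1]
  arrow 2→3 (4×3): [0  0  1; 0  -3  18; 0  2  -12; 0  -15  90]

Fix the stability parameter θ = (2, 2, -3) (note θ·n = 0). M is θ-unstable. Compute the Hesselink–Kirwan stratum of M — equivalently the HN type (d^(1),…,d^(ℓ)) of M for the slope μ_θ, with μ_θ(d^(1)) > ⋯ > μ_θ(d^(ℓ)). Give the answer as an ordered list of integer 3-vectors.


Barcode: M ≅ I[1,2], I[1,3]^2, I[3,3]^2. HN layers by μ_θ (3 steps, strictly decreasing):
  μ^(1)=2; μ^(2)=1/3; μ^(3)=-3

((1, 1, 0); (2, 2, 2); (0, 0, 2))


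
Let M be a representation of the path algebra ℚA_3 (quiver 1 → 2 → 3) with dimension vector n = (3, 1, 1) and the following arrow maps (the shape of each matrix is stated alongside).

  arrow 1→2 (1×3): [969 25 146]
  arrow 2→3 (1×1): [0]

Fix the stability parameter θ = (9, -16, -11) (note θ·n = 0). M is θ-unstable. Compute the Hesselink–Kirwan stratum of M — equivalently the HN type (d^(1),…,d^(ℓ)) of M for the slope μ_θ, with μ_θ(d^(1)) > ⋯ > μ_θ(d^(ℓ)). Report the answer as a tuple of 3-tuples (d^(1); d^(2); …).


Interval decomposition of M: I[1,1]^2, I[1,2], I[3,3].
HN type (ℓ=3): μ^(1)=9; μ^(2)=-7/2; μ^(3)=-11

((2, 0, 0); (1, 1, 0); (0, 0, 1))


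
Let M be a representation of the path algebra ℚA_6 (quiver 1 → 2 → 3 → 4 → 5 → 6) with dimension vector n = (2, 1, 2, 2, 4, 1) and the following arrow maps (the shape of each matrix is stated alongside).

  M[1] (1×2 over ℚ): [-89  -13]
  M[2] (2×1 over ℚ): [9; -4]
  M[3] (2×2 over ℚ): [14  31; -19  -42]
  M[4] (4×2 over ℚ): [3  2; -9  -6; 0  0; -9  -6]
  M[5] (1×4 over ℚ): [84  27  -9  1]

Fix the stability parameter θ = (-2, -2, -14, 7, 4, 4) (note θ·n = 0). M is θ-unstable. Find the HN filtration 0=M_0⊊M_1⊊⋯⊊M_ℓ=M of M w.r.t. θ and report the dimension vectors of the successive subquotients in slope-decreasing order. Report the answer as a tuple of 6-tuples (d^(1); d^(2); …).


Interval decomposition of M: I[1,1], I[1,4], I[3,5], I[5,5]^2, I[5,6].
HN type (ℓ=6): μ^(1)=7; μ^(2)=11/2; μ^(3)=4; μ^(4)=-2; μ^(5)=-6; μ^(6)=-14

((0, 0, 0, 1, 0, 0); (0, 0, 0, 1, 1, 0); (0, 0, 0, 0, 3, 1); (1, 0, 0, 0, 0, 0); (1, 1, 1, 0, 0, 0); (0, 0, 1, 0, 0, 0))


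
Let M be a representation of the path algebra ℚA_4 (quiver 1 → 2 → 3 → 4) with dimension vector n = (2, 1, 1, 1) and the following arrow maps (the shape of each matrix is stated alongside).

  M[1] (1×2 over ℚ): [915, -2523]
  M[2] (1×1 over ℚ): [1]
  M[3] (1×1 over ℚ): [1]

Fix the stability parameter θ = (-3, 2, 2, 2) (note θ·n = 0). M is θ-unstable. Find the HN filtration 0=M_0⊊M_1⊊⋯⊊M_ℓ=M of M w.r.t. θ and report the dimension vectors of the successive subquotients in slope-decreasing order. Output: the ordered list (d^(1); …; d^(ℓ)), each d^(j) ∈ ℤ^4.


Interval decomposition of M: I[1,1], I[1,4].
HN type (ℓ=2): μ^(1)=2; μ^(2)=-3

((0, 1, 1, 1); (2, 0, 0, 0))


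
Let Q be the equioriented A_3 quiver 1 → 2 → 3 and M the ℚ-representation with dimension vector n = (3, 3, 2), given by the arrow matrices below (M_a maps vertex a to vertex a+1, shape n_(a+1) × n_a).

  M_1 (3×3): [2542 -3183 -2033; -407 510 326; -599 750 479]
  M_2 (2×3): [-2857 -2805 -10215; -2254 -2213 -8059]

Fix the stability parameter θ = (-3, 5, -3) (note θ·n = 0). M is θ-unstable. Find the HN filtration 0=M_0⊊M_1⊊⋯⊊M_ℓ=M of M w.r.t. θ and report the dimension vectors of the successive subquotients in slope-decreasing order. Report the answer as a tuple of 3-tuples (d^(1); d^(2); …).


Barcode: M ≅ I[1,2], I[1,3]^2. HN layers by μ_θ (3 steps, strictly decreasing):
  μ^(1)=5; μ^(2)=1; μ^(3)=-3

((0, 1, 0); (0, 2, 2); (3, 0, 0))


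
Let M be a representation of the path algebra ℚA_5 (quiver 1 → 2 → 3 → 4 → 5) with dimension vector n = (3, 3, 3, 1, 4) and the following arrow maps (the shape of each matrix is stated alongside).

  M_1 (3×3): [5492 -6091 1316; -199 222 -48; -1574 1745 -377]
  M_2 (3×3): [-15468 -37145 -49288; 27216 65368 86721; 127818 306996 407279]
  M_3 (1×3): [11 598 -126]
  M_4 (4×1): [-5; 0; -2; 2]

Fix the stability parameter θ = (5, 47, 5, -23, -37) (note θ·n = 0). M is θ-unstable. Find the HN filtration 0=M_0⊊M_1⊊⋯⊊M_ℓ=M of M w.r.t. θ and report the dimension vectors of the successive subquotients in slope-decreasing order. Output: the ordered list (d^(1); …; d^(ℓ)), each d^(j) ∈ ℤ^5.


Via rank(M_{q-1}∘⋯∘M_p): M ≅ I[1,3]^2, I[1,5], I[5,5]^3.
μ_θ-semistable layers: μ^(1)=26; μ^(2)=5; μ^(3)=-3/5; μ^(4)=-37

((0, 2, 2, 0, 0); (2, 0, 0, 0, 0); (1, 1, 1, 1, 1); (0, 0, 0, 0, 3))


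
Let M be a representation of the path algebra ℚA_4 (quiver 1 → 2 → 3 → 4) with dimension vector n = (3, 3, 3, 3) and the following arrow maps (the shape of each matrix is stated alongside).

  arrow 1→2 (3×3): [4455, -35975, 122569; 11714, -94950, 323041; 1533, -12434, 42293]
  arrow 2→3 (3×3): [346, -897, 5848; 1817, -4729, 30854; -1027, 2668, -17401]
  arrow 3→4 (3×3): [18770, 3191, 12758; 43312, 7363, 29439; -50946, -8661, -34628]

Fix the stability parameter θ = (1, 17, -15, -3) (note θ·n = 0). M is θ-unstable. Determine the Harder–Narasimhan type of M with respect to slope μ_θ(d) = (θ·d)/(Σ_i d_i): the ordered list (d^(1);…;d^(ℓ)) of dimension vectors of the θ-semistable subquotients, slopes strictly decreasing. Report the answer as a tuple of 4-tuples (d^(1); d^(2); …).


Via rank(M_{q-1}∘⋯∘M_p): M ≅ I[1,3], I[1,4]^2, I[4,4].
μ_θ-semistable layers: μ^(1)=1; μ^(2)=0; μ^(3)=-3

((1, 1, 1, 0); (2, 2, 2, 2); (0, 0, 0, 1))


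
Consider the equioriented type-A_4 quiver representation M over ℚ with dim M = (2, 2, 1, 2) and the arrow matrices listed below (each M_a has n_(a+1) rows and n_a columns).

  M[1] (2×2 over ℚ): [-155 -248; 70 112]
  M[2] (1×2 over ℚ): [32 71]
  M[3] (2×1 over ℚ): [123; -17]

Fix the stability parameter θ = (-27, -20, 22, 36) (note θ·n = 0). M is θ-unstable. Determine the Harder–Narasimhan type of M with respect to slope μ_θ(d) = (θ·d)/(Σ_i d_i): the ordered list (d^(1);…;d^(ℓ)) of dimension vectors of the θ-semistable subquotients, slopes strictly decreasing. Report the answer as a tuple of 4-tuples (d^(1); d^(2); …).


Via rank(M_{q-1}∘⋯∘M_p): M ≅ I[1,1], I[1,4], I[2,2], I[4,4].
μ_θ-semistable layers: μ^(1)=36; μ^(2)=22; μ^(3)=-20; μ^(4)=-27

((0, 0, 0, 2); (0, 0, 1, 0); (0, 2, 0, 0); (2, 0, 0, 0))


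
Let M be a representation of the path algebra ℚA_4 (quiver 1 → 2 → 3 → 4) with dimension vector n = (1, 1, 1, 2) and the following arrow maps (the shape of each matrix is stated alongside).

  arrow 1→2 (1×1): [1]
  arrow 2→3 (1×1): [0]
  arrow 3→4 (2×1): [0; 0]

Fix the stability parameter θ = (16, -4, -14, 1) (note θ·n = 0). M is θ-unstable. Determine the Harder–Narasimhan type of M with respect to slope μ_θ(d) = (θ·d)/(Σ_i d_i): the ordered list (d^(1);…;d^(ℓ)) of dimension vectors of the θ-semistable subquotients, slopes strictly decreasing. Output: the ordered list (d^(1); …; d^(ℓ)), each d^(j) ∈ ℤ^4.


Barcode: M ≅ I[1,2], I[3,3], I[4,4]^2. HN layers by μ_θ (3 steps, strictly decreasing):
  μ^(1)=6; μ^(2)=1; μ^(3)=-14

((1, 1, 0, 0); (0, 0, 0, 2); (0, 0, 1, 0))


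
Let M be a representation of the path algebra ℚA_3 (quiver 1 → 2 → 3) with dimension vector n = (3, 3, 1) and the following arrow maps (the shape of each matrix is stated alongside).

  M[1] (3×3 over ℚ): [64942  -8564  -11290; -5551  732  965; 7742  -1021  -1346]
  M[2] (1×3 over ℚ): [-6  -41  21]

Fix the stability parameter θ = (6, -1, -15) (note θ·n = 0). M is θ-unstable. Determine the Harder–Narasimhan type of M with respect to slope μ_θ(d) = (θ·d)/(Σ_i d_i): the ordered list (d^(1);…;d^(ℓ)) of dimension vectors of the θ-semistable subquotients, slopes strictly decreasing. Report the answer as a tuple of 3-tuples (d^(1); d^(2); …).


Via rank(M_{q-1}∘⋯∘M_p): M ≅ I[1,1], I[1,2], I[1,3], I[2,2].
μ_θ-semistable layers: μ^(1)=6; μ^(2)=5/2; μ^(3)=-1; μ^(4)=-10/3

((1, 0, 0); (1, 1, 0); (0, 1, 0); (1, 1, 1))


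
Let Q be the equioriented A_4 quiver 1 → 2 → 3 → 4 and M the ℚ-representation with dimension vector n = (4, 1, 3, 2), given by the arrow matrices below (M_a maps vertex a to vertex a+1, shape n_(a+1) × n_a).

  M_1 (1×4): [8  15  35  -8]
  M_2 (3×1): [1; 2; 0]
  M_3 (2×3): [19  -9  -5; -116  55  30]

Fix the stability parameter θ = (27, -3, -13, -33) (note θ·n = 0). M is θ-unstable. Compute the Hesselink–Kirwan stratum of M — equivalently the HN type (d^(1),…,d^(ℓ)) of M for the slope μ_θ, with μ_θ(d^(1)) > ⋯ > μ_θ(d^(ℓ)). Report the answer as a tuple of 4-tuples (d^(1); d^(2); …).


Interval decomposition of M: I[1,1]^3, I[1,4], I[3,3], I[3,4].
HN type (ℓ=4): μ^(1)=27; μ^(2)=-11/2; μ^(3)=-13; μ^(4)=-23

((3, 0, 0, 0); (1, 1, 1, 1); (0, 0, 1, 0); (0, 0, 1, 1))


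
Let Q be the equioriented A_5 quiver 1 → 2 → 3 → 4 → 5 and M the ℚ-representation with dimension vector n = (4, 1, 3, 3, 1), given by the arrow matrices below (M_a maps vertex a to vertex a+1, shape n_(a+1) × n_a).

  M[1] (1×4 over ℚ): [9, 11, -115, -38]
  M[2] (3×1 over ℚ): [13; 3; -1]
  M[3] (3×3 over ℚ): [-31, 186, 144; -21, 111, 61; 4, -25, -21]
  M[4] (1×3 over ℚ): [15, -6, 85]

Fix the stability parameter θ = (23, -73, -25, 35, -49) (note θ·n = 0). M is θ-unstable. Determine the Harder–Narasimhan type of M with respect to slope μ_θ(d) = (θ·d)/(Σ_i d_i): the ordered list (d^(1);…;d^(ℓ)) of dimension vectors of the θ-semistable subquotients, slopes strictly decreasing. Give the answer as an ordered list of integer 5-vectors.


Via rank(M_{q-1}∘⋯∘M_p): M ≅ I[1,1]^3, I[1,5], I[3,4]^2.
μ_θ-semistable layers: μ^(1)=35; μ^(2)=23; μ^(3)=-7; μ^(4)=-25

((0, 0, 0, 2, 0); (3, 0, 0, 0, 0); (0, 0, 0, 1, 1); (1, 1, 3, 0, 0))


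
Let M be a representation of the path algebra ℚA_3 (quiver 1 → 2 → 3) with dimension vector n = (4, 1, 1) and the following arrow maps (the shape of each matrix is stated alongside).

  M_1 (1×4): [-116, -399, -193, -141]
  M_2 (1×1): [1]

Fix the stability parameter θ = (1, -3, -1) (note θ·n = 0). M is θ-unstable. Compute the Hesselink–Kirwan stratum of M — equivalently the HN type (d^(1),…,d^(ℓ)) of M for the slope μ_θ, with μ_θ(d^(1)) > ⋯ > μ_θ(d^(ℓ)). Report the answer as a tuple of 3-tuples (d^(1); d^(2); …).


Via rank(M_{q-1}∘⋯∘M_p): M ≅ I[1,1]^3, I[1,3].
μ_θ-semistable layers: μ^(1)=1; μ^(2)=-1

((3, 0, 0); (1, 1, 1))


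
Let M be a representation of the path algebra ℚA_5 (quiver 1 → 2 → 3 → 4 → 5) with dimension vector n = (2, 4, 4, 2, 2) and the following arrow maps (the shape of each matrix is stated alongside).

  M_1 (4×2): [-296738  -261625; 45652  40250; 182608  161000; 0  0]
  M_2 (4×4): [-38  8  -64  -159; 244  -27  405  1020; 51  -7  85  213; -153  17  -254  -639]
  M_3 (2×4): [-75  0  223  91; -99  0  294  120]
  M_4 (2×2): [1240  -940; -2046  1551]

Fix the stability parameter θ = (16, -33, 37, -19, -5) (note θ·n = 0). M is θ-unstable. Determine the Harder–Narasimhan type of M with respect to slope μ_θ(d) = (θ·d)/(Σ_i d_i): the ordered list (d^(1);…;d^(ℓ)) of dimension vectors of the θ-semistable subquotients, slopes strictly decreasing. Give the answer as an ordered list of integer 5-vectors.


Interval decomposition of M: I[1,1], I[1,3], I[2,3], I[2,4], I[2,5], I[5,5].
HN type (ℓ=7): μ^(1)=37; μ^(2)=16; μ^(3)=9; μ^(4)=13/3; μ^(5)=-5; μ^(6)=-17/2; μ^(7)=-33

((0, 0, 2, 0, 0); (1, 0, 0, 0, 0); (0, 0, 1, 1, 0); (0, 0, 1, 1, 1); (0, 0, 0, 0, 1); (1, 1, 0, 0, 0); (0, 3, 0, 0, 0))


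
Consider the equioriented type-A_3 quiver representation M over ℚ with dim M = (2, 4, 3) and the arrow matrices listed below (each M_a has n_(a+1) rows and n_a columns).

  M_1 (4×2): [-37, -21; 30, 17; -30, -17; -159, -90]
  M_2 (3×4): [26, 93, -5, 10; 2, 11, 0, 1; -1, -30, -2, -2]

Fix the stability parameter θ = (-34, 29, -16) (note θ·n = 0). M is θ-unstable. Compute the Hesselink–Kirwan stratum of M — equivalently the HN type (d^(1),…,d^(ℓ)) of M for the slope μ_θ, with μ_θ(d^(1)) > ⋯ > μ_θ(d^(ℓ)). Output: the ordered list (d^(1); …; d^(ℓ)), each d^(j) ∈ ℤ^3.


Via rank(M_{q-1}∘⋯∘M_p): M ≅ I[1,2], I[1,3], I[2,3]^2.
μ_θ-semistable layers: μ^(1)=29; μ^(2)=13/2; μ^(3)=-34

((0, 1, 0); (0, 3, 3); (2, 0, 0))


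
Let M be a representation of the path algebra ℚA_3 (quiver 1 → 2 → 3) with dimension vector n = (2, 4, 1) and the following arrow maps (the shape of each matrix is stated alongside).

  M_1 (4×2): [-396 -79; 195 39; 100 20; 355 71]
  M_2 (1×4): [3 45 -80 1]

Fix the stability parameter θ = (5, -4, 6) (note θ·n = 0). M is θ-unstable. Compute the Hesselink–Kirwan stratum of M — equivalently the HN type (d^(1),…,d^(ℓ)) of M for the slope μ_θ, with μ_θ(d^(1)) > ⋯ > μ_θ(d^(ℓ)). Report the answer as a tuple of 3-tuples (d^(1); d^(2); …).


Barcode: M ≅ I[1,2], I[1,3], I[2,2]^2. HN layers by μ_θ (3 steps, strictly decreasing):
  μ^(1)=6; μ^(2)=1/2; μ^(3)=-4

((0, 0, 1); (2, 2, 0); (0, 2, 0))


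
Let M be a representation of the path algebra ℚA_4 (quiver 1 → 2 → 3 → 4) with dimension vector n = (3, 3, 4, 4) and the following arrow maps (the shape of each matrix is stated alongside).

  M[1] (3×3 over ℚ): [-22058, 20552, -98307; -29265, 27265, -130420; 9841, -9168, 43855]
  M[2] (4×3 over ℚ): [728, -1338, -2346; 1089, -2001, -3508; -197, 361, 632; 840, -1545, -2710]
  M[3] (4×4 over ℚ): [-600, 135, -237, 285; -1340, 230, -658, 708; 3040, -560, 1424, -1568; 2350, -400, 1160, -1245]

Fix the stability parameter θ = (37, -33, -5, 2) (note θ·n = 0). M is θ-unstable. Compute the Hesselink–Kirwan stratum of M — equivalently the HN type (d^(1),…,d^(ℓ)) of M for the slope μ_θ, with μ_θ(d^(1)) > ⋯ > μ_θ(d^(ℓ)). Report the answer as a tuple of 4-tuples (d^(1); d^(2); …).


Via rank(M_{q-1}∘⋯∘M_p): M ≅ I[1,3]^2, I[1,4], I[3,4], I[4,4]^2.
μ_θ-semistable layers: μ^(1)=2; μ^(2)=-1/3; μ^(3)=-5

((0, 0, 0, 4); (3, 3, 3, 0); (0, 0, 1, 0))


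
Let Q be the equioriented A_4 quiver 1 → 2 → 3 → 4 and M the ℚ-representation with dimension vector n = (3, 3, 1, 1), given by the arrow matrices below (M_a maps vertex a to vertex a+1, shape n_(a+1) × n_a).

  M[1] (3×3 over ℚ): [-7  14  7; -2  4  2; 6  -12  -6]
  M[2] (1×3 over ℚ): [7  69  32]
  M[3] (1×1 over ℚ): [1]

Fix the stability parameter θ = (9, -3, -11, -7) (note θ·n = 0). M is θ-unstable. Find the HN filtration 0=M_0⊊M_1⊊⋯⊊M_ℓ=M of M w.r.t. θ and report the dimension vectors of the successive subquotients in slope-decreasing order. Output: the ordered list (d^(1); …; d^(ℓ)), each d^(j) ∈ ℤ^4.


Barcode: M ≅ I[1,1]^2, I[1,4], I[2,2]^2. HN layers by μ_θ (2 steps, strictly decreasing):
  μ^(1)=9; μ^(2)=-3

((2, 0, 0, 0); (1, 3, 1, 1))


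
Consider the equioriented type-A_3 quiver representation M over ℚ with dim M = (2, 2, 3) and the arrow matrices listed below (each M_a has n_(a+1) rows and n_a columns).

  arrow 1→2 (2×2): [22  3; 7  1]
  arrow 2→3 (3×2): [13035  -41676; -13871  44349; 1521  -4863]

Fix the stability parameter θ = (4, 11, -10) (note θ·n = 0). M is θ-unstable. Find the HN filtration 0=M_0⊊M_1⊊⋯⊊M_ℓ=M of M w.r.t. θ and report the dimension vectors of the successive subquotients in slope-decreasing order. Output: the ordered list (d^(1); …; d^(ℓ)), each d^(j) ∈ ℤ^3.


Via rank(M_{q-1}∘⋯∘M_p): M ≅ I[1,3]^2, I[3,3].
μ_θ-semistable layers: μ^(1)=5/3; μ^(2)=-10

((2, 2, 2); (0, 0, 1))


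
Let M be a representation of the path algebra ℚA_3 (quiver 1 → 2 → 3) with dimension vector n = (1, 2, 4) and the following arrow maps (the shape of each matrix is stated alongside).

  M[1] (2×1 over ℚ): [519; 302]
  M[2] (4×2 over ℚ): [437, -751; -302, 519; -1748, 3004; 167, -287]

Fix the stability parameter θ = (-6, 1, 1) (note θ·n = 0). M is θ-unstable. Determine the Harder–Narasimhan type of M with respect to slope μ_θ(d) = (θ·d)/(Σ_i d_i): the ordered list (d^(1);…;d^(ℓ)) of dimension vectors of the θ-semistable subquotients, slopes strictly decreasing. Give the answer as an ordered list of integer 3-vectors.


Barcode: M ≅ I[1,3], I[2,3], I[3,3]^2. HN layers by μ_θ (2 steps, strictly decreasing):
  μ^(1)=1; μ^(2)=-6

((0, 2, 4); (1, 0, 0))


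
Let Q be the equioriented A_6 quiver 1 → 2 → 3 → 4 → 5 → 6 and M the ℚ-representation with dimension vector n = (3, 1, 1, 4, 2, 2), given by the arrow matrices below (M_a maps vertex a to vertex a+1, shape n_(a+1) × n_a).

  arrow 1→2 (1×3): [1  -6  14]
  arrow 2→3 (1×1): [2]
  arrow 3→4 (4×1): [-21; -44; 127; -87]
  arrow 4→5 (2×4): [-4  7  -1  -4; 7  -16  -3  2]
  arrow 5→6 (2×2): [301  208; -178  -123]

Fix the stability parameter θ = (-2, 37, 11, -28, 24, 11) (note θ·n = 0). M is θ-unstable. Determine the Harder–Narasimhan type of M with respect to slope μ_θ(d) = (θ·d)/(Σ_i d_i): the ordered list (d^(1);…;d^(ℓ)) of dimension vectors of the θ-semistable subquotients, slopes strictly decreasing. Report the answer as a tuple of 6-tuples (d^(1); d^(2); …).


Interval decomposition of M: I[1,1]^2, I[1,6], I[4,4]^2, I[4,6].
HN type (ℓ=4): μ^(1)=35/2; μ^(2)=20/3; μ^(3)=-2; μ^(4)=-28

((0, 0, 0, 0, 2, 2); (0, 1, 1, 1, 0, 0); (3, 0, 0, 0, 0, 0); (0, 0, 0, 3, 0, 0))


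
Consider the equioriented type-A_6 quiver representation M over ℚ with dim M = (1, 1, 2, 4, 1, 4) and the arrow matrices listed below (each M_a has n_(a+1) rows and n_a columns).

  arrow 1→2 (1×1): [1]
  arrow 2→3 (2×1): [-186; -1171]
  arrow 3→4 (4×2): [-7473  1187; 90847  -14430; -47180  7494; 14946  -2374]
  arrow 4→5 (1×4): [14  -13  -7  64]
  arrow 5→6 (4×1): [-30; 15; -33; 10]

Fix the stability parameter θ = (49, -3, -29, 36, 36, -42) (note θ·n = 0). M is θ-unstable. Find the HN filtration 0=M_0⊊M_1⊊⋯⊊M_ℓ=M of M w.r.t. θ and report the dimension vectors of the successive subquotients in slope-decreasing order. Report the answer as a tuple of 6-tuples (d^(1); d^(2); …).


Via rank(M_{q-1}∘⋯∘M_p): M ≅ I[1,4], I[3,6], I[4,4]^2, I[6,6]^3.
μ_θ-semistable layers: μ^(1)=36; μ^(2)=10; μ^(3)=17/3; μ^(4)=-29; μ^(5)=-42

((0, 0, 0, 3, 0, 0); (0, 0, 0, 1, 1, 1); (1, 1, 1, 0, 0, 0); (0, 0, 1, 0, 0, 0); (0, 0, 0, 0, 0, 3))


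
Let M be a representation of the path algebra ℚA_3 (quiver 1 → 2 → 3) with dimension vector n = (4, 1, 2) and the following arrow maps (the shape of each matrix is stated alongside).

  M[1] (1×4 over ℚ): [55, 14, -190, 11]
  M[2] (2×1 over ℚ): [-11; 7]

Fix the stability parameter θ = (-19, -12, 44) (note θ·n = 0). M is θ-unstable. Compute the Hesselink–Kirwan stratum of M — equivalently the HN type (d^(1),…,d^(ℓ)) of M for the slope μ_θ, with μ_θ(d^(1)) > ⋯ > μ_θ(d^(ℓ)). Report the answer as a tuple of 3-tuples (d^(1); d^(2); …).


Barcode: M ≅ I[1,1]^3, I[1,3], I[3,3]. HN layers by μ_θ (3 steps, strictly decreasing):
  μ^(1)=44; μ^(2)=-12; μ^(3)=-19

((0, 0, 2); (0, 1, 0); (4, 0, 0))


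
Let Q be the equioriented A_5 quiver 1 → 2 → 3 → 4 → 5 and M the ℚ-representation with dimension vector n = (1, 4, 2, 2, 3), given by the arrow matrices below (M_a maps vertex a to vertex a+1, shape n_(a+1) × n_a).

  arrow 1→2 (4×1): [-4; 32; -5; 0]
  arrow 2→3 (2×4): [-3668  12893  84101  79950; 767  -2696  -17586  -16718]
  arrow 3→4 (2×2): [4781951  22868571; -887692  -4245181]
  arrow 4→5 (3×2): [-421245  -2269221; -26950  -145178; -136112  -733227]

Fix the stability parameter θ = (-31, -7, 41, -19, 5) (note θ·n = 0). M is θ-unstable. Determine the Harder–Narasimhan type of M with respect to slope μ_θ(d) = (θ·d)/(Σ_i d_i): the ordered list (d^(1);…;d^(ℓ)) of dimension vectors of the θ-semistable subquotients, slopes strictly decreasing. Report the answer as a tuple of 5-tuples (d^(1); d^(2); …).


Interval decomposition of M: I[1,5], I[2,2]^2, I[2,5], I[5,5].
HN type (ℓ=4): μ^(1)=9; μ^(2)=5; μ^(3)=-7; μ^(4)=-31

((0, 0, 2, 2, 2); (0, 0, 0, 0, 1); (0, 4, 0, 0, 0); (1, 0, 0, 0, 0))


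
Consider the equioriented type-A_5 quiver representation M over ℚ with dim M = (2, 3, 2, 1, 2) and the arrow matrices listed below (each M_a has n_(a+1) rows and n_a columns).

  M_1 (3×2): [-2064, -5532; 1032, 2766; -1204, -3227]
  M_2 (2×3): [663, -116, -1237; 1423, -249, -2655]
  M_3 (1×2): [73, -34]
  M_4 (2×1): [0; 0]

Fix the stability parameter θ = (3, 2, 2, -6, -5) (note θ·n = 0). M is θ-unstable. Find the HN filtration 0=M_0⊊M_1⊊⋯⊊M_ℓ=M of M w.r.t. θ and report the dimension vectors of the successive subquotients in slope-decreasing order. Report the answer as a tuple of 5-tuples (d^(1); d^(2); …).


Via rank(M_{q-1}∘⋯∘M_p): M ≅ I[1,1], I[1,4], I[2,2], I[2,3], I[5,5]^2.
μ_θ-semistable layers: μ^(1)=3; μ^(2)=2; μ^(3)=1/4; μ^(4)=-5

((1, 0, 0, 0, 0); (0, 2, 1, 0, 0); (1, 1, 1, 1, 0); (0, 0, 0, 0, 2))


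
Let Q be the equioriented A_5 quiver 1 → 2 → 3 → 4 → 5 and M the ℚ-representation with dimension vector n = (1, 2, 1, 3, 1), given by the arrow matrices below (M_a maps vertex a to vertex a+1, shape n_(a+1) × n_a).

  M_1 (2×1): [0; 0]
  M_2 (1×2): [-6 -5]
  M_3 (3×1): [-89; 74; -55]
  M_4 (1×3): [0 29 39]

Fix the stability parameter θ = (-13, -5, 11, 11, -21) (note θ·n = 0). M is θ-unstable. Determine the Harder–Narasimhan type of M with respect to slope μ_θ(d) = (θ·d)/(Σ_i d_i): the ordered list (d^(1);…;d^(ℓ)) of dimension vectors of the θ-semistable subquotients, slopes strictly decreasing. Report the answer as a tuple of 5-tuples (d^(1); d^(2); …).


Via rank(M_{q-1}∘⋯∘M_p): M ≅ I[1,1], I[2,2], I[2,5], I[4,4]^2.
μ_θ-semistable layers: μ^(1)=11; μ^(2)=1/3; μ^(3)=-5; μ^(4)=-13

((0, 0, 0, 2, 0); (0, 0, 1, 1, 1); (0, 2, 0, 0, 0); (1, 0, 0, 0, 0))


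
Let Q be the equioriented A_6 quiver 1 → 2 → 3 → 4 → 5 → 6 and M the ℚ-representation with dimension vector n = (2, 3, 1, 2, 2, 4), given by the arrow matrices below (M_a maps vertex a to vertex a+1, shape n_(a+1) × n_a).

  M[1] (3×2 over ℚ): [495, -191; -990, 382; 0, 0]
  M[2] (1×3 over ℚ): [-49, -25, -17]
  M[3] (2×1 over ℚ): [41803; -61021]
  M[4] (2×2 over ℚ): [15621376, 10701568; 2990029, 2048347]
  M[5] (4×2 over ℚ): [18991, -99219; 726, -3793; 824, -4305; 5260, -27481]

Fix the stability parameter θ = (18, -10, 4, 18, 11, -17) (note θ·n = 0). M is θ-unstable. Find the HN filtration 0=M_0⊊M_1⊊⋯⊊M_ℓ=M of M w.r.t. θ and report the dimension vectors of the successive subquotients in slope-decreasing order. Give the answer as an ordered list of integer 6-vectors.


Interval decomposition of M: I[1,1], I[1,4], I[2,2]^2, I[4,6], I[5,6], I[6,6]^2.
HN type (ℓ=5): μ^(1)=18; μ^(2)=4; μ^(3)=-3; μ^(4)=-10; μ^(5)=-17

((1, 0, 0, 1, 0, 0); (1, 1, 1, 1, 1, 1); (0, 0, 0, 0, 1, 1); (0, 2, 0, 0, 0, 0); (0, 0, 0, 0, 0, 2))


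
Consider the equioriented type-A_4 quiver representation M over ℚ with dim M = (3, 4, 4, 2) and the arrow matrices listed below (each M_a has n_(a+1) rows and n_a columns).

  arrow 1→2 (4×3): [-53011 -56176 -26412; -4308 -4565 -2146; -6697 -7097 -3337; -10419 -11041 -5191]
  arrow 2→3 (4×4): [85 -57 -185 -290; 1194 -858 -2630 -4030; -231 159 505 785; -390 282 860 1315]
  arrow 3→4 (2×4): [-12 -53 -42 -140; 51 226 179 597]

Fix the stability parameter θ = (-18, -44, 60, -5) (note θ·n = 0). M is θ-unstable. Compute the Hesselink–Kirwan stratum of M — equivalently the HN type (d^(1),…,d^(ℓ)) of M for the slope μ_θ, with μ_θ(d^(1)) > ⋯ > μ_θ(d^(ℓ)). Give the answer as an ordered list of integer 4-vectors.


Barcode: M ≅ I[1,2], I[1,3]^2, I[2,2], I[3,4]^2. HN layers by μ_θ (4 steps, strictly decreasing):
  μ^(1)=60; μ^(2)=55/2; μ^(3)=-31; μ^(4)=-44

((0, 0, 2, 0); (0, 0, 2, 2); (3, 3, 0, 0); (0, 1, 0, 0))


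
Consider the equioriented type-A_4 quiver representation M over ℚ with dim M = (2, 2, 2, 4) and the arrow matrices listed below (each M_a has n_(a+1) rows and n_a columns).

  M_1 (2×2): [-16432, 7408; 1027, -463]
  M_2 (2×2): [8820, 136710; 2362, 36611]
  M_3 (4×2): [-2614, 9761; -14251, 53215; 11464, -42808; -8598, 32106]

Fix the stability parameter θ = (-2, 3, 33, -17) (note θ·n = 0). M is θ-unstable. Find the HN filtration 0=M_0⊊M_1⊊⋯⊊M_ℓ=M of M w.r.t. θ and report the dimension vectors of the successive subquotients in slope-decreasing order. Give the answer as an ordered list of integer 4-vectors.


Via rank(M_{q-1}∘⋯∘M_p): M ≅ I[1,1], I[1,4], I[2,2], I[3,4], I[4,4]^2.
μ_θ-semistable layers: μ^(1)=8; μ^(2)=3; μ^(3)=-2; μ^(4)=-17

((0, 0, 2, 2); (0, 2, 0, 0); (2, 0, 0, 0); (0, 0, 0, 2))


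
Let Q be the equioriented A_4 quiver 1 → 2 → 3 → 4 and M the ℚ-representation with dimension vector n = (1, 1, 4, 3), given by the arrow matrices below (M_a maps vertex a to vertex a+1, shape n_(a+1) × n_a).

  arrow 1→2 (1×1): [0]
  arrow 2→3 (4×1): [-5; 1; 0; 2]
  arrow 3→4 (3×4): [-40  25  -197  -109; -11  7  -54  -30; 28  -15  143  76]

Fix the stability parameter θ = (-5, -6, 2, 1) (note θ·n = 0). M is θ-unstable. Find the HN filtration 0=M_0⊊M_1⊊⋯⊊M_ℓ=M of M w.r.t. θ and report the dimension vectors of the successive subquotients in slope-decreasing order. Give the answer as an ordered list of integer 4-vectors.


Via rank(M_{q-1}∘⋯∘M_p): M ≅ I[1,1], I[2,4], I[3,3], I[3,4]^2.
μ_θ-semistable layers: μ^(1)=2; μ^(2)=3/2; μ^(3)=-5; μ^(4)=-6

((0, 0, 1, 0); (0, 0, 3, 3); (1, 0, 0, 0); (0, 1, 0, 0))


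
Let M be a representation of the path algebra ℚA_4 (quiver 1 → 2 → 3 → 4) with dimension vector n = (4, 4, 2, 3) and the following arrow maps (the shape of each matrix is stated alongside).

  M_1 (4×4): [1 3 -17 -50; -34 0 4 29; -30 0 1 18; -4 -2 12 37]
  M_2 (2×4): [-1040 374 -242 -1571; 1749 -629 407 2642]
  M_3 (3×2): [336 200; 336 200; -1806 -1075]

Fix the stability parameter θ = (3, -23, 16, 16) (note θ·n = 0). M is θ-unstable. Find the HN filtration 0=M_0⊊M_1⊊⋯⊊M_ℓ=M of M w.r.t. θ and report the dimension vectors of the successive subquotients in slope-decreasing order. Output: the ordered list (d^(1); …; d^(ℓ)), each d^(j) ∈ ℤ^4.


Via rank(M_{q-1}∘⋯∘M_p): M ≅ I[1,1], I[1,2], I[1,3], I[1,4], I[2,2], I[4,4]^2.
μ_θ-semistable layers: μ^(1)=16; μ^(2)=3; μ^(3)=-10; μ^(4)=-23

((0, 0, 2, 3); (1, 0, 0, 0); (3, 3, 0, 0); (0, 1, 0, 0))


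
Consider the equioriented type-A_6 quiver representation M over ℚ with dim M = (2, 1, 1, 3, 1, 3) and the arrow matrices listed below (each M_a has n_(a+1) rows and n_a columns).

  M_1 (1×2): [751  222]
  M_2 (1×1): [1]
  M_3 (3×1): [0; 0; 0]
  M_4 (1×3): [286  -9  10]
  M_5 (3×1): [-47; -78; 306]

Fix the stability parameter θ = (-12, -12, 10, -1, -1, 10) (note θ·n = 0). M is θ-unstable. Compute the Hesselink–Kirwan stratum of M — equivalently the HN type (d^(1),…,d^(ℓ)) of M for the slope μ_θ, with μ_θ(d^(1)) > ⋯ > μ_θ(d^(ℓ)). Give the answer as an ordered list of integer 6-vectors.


Via rank(M_{q-1}∘⋯∘M_p): M ≅ I[1,1], I[1,3], I[4,4]^2, I[4,6], I[6,6]^2.
μ_θ-semistable layers: μ^(1)=10; μ^(2)=-1; μ^(3)=-12

((0, 0, 1, 0, 0, 3); (0, 0, 0, 3, 1, 0); (2, 1, 0, 0, 0, 0))


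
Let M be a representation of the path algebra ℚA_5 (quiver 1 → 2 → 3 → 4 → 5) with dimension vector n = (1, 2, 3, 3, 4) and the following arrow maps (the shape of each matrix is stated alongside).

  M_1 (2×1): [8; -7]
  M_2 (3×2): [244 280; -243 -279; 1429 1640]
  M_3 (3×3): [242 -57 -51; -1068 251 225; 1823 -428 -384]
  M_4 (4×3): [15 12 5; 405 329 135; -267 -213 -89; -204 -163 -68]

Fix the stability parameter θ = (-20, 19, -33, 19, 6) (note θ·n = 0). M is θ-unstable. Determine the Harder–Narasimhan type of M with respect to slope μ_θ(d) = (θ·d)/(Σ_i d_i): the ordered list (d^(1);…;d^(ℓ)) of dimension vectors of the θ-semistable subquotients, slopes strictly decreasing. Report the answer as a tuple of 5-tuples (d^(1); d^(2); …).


Via rank(M_{q-1}∘⋯∘M_p): M ≅ I[1,5], I[2,3], I[3,5], I[4,4], I[5,5]^2.
μ_θ-semistable layers: μ^(1)=19; μ^(2)=25/2; μ^(3)=6; μ^(4)=-7; μ^(5)=-20; μ^(6)=-33

((0, 0, 0, 1, 0); (0, 0, 0, 2, 2); (0, 0, 0, 0, 2); (0, 2, 2, 0, 0); (1, 0, 0, 0, 0); (0, 0, 1, 0, 0))


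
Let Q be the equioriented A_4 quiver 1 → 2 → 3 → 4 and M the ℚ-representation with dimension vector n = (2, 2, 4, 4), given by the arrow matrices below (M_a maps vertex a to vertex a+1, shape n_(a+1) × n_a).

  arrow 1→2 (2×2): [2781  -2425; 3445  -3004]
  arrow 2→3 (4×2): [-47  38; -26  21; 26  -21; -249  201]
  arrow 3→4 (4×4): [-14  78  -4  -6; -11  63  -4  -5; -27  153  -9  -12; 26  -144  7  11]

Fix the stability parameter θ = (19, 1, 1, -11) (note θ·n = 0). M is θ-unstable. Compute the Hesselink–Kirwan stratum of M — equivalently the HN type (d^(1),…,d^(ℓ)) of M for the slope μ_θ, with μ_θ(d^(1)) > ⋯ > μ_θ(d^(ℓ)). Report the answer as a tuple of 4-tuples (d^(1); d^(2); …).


Via rank(M_{q-1}∘⋯∘M_p): M ≅ I[1,3], I[1,4], I[3,3], I[3,4], I[4,4]^2.
μ_θ-semistable layers: μ^(1)=7; μ^(2)=5/2; μ^(3)=1; μ^(4)=-5; μ^(5)=-11

((1, 1, 1, 0); (1, 1, 1, 1); (0, 0, 1, 0); (0, 0, 1, 1); (0, 0, 0, 2))


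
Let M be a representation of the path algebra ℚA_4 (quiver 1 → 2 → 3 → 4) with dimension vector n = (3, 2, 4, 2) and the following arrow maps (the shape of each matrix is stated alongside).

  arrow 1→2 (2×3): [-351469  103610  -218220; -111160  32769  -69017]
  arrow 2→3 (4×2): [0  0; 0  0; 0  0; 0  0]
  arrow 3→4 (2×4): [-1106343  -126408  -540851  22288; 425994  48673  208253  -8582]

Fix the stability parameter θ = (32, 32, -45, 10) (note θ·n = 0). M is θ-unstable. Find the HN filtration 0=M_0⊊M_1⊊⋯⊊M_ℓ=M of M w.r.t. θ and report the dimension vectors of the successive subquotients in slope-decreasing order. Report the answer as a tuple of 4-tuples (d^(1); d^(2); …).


Via rank(M_{q-1}∘⋯∘M_p): M ≅ I[1,1], I[1,2]^2, I[3,3]^2, I[3,4]^2.
μ_θ-semistable layers: μ^(1)=32; μ^(2)=10; μ^(3)=-45

((3, 2, 0, 0); (0, 0, 0, 2); (0, 0, 4, 0))


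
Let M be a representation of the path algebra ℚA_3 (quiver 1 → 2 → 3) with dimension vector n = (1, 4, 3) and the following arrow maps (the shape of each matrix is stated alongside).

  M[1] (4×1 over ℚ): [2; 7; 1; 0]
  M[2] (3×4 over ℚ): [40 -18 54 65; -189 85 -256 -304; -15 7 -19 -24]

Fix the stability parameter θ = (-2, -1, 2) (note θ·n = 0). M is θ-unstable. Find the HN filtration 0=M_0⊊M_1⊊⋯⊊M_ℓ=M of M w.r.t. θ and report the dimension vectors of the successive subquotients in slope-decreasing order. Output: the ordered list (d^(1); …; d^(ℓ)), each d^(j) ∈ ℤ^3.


Interval decomposition of M: I[1,3], I[2,2], I[2,3]^2.
HN type (ℓ=3): μ^(1)=2; μ^(2)=-1; μ^(3)=-2

((0, 0, 3); (0, 4, 0); (1, 0, 0))
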